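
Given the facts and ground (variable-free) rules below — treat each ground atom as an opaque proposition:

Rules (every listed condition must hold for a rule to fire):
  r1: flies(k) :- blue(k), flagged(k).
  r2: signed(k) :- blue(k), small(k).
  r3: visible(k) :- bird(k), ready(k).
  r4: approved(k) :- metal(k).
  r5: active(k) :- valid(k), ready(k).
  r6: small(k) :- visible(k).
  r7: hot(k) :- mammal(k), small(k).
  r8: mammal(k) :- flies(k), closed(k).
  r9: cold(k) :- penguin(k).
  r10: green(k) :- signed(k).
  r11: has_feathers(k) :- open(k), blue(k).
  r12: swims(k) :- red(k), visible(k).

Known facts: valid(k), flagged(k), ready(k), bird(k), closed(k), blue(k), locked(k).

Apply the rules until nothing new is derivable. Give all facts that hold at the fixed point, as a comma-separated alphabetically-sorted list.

active(k), bird(k), blue(k), closed(k), flagged(k), flies(k), green(k), hot(k), locked(k), mammal(k), ready(k), signed(k), small(k), valid(k), visible(k)

[1] r1 [flies(k) :- blue(k), flagged(k).]; r3 [visible(k) :- bird(k), ready(k).]; r5 [active(k) :- valid(k), ready(k).]. ⇒ new: flies(k), visible(k), active(k).
[2] r6 [small(k) :- visible(k).]; r8 [mammal(k) :- flies(k), closed(k).]. ⇒ new: small(k), mammal(k).
[3] r2 [signed(k) :- blue(k), small(k).]; r7 [hot(k) :- mammal(k), small(k).]. ⇒ new: signed(k), hot(k).
[4] r10 [green(k) :- signed(k).]. ⇒ new: green(k).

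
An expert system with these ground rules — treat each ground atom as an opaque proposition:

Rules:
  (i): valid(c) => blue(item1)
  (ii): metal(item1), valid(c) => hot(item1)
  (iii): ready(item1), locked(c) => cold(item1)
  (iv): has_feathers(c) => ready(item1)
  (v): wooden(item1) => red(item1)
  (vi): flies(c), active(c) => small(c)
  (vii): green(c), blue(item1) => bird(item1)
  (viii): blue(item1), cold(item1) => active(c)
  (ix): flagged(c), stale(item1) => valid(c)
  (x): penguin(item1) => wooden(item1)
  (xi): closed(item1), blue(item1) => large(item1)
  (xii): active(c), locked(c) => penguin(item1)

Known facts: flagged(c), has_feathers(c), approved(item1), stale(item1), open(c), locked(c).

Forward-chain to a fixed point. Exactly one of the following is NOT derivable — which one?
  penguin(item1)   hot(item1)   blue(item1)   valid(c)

Round 1 — (iv), (ix), derive ready(item1), valid(c).
Round 2 — (i), (iii), derive blue(item1), cold(item1).
Round 3 — (viii), derive active(c).
Round 4 — (xii), derive penguin(item1).
Round 5 — (x), derive wooden(item1).
Round 6 — (v), derive red(item1).
Derived: penguin(item1) (round 4), valid(c) (round 1), blue(item1) (round 2). hot(item1) never appears in any round.

hot(item1)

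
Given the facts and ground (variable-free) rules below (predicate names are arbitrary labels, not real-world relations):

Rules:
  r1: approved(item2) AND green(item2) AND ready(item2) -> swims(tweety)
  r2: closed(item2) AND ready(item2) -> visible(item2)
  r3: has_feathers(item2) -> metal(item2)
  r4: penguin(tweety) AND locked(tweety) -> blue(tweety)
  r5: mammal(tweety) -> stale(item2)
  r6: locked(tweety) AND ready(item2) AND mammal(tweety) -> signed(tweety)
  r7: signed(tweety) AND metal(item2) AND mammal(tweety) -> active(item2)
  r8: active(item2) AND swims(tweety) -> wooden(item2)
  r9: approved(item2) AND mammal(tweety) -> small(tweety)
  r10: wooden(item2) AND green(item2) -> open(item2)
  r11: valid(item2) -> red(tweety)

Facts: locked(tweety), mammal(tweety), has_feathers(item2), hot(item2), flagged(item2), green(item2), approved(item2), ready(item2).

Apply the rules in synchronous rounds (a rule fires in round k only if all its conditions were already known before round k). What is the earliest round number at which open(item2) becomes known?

Round 1 fires r1, r3, r5, r6, r9, giving swims(tweety), metal(item2), stale(item2), signed(tweety), small(tweety).
Round 2 fires r7, giving active(item2).
Round 3 fires r8, giving wooden(item2).
Round 4 fires r10, giving open(item2).
open(item2) first appears in round 4.

4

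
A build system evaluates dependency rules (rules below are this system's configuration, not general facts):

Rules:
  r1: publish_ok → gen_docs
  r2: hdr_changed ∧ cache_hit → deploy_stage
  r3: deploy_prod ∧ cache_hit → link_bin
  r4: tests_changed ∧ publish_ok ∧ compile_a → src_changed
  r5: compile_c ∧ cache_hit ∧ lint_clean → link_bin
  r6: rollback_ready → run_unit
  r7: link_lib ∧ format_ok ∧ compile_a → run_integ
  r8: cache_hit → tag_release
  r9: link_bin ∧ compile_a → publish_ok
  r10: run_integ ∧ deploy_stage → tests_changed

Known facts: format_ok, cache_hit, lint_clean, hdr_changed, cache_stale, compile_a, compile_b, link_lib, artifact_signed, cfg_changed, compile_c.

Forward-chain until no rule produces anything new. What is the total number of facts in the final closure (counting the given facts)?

19

Round 1 fires r2, r5, r7, r8, giving deploy_stage, link_bin, run_integ, tag_release.
Round 2 fires r9, r10, giving publish_ok, tests_changed.
Round 3 fires r1, r4, giving gen_docs, src_changed.
Closure: {artifact_signed, cache_hit, cache_stale, cfg_changed, compile_a, compile_b, compile_c, deploy_stage, format_ok, gen_docs, hdr_changed, link_bin, link_lib, lint_clean, publish_ok, run_integ, src_changed, tag_release, tests_changed} — 19 facts.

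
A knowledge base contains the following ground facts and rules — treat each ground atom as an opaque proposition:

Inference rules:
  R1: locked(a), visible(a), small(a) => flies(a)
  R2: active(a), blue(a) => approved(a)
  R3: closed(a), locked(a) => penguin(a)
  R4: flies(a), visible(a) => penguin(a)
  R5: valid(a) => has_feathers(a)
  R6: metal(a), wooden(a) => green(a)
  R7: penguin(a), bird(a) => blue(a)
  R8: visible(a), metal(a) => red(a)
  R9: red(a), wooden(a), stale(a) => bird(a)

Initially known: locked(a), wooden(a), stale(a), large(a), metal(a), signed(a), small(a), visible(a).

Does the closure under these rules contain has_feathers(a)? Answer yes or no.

no

Round 1 — R1, R6, R8, derive flies(a), green(a), red(a).
Round 2 — R4, R9, derive penguin(a), bird(a).
Round 3 — R7, derive blue(a).
Fixed point reached. has_feathers(a) is concluded only by R5; R5 needs valid(a) (never derived).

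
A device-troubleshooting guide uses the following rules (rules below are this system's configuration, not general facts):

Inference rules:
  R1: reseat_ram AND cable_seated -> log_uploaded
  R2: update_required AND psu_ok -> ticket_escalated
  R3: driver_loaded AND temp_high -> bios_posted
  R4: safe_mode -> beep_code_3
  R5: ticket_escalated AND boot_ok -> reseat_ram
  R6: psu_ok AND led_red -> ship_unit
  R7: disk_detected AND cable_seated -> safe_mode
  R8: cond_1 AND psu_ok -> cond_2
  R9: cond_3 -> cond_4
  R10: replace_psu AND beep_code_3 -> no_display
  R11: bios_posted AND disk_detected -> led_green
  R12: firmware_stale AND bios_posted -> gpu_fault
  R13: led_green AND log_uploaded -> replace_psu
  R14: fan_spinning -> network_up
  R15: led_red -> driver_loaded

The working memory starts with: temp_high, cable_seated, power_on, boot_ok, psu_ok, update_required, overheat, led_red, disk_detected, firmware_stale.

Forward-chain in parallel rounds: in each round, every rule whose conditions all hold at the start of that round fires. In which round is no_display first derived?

5

Round 1 — R2, R6, R7, R15, derive ticket_escalated, ship_unit, safe_mode, driver_loaded.
Round 2 — R3, R4, R5, derive bios_posted, beep_code_3, reseat_ram.
Round 3 — R1, R11, R12, derive log_uploaded, led_green, gpu_fault.
Round 4 — R13, derive replace_psu.
Round 5 — R10, derive no_display.
no_display first appears in round 5.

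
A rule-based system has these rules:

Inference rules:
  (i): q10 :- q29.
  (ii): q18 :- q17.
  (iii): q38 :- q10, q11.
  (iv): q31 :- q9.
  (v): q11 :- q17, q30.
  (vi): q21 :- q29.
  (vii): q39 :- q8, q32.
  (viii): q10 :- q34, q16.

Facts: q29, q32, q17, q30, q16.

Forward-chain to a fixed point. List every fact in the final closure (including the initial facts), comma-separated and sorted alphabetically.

Round 1: (i) [q10 :- q29.]; (ii) [q18 :- q17.]; (v) [q11 :- q17, q30.]; (vi) [q21 :- q29.]. New: q10, q18, q11, q21.
Round 2: (iii) [q38 :- q10, q11.]. New: q38.

q10, q11, q16, q17, q18, q21, q29, q30, q32, q38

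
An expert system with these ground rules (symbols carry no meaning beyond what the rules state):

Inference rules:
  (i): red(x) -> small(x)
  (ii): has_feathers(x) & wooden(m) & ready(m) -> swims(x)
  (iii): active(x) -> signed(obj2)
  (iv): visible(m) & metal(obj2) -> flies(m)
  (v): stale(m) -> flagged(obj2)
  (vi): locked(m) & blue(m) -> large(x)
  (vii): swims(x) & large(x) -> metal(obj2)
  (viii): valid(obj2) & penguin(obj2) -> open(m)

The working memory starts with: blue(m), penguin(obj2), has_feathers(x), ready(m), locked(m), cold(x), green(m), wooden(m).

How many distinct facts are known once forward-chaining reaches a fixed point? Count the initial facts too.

11

[1] (ii) [has_feathers(x) & wooden(m) & ready(m) -> swims(x)]; (vi) [locked(m) & blue(m) -> large(x)]. ⇒ new: swims(x), large(x).
[2] (vii) [swims(x) & large(x) -> metal(obj2)]. ⇒ new: metal(obj2).
Closure: {blue(m), cold(x), green(m), has_feathers(x), large(x), locked(m), metal(obj2), penguin(obj2), ready(m), swims(x), wooden(m)} — 11 facts.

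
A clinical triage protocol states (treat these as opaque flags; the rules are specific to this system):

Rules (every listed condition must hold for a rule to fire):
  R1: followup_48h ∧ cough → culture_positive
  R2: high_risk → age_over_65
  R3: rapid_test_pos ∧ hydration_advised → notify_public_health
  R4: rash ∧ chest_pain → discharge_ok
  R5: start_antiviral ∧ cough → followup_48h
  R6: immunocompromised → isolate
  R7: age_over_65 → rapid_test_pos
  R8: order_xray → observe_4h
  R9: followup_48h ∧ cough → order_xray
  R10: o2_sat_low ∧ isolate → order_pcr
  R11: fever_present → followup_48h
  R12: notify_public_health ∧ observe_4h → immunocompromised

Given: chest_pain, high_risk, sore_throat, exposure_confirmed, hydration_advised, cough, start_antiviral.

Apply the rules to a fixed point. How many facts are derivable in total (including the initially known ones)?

Round 1: R2 [high_risk → age_over_65]; R5 [start_antiviral ∧ cough → followup_48h]. New: age_over_65, followup_48h.
Round 2: R1 [followup_48h ∧ cough → culture_positive]; R7 [age_over_65 → rapid_test_pos]; R9 [followup_48h ∧ cough → order_xray]. New: culture_positive, rapid_test_pos, order_xray.
Round 3: R3 [rapid_test_pos ∧ hydration_advised → notify_public_health]; R8 [order_xray → observe_4h]. New: notify_public_health, observe_4h.
Round 4: R12 [notify_public_health ∧ observe_4h → immunocompromised]. New: immunocompromised.
Round 5: R6 [immunocompromised → isolate]. New: isolate.
Closure: {age_over_65, chest_pain, cough, culture_positive, exposure_confirmed, followup_48h, high_risk, hydration_advised, immunocompromised, isolate, notify_public_health, observe_4h, order_xray, rapid_test_pos, sore_throat, start_antiviral} — 16 facts.

16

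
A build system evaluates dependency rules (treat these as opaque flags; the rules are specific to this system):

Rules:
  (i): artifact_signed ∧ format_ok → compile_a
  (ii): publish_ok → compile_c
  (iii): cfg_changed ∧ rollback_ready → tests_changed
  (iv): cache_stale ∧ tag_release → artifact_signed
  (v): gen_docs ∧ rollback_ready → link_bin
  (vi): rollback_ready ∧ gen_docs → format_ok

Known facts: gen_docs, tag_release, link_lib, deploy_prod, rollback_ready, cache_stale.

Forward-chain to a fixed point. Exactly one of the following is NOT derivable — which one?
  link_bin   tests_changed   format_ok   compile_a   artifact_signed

tests_changed

Round 1: (iv) [cache_stale ∧ tag_release → artifact_signed]; (v) [gen_docs ∧ rollback_ready → link_bin]; (vi) [rollback_ready ∧ gen_docs → format_ok]. New: artifact_signed, link_bin, format_ok.
Round 2: (i) [artifact_signed ∧ format_ok → compile_a]. New: compile_a.
Derived: compile_a (round 2), format_ok (round 1), artifact_signed (round 1), link_bin (round 1). tests_changed never appears in any round.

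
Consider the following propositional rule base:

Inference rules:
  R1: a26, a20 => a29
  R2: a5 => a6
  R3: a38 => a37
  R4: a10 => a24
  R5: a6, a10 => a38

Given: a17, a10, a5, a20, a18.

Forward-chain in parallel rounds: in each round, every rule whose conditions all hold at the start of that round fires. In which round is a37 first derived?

Round 1: R2 [a5 => a6]; R4 [a10 => a24]. Adds a6, a24.
Round 2: R5 [a6, a10 => a38]. Adds a38.
Round 3: R3 [a38 => a37]. Adds a37.
a37 first appears in round 3.

3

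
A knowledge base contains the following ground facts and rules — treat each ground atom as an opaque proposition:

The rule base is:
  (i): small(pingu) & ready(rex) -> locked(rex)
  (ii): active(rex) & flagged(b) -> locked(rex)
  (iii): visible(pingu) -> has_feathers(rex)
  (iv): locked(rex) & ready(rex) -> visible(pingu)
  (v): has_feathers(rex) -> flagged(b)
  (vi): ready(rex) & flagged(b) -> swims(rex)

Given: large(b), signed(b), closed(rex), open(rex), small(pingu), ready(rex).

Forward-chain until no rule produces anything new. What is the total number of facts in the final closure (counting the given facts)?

11

[1] (i) [small(pingu) & ready(rex) -> locked(rex)]. ⇒ new: locked(rex).
[2] (iv) [locked(rex) & ready(rex) -> visible(pingu)]. ⇒ new: visible(pingu).
[3] (iii) [visible(pingu) -> has_feathers(rex)]. ⇒ new: has_feathers(rex).
[4] (v) [has_feathers(rex) -> flagged(b)]. ⇒ new: flagged(b).
[5] (vi) [ready(rex) & flagged(b) -> swims(rex)]. ⇒ new: swims(rex).
Closure: {closed(rex), flagged(b), has_feathers(rex), large(b), locked(rex), open(rex), ready(rex), signed(b), small(pingu), swims(rex), visible(pingu)} — 11 facts.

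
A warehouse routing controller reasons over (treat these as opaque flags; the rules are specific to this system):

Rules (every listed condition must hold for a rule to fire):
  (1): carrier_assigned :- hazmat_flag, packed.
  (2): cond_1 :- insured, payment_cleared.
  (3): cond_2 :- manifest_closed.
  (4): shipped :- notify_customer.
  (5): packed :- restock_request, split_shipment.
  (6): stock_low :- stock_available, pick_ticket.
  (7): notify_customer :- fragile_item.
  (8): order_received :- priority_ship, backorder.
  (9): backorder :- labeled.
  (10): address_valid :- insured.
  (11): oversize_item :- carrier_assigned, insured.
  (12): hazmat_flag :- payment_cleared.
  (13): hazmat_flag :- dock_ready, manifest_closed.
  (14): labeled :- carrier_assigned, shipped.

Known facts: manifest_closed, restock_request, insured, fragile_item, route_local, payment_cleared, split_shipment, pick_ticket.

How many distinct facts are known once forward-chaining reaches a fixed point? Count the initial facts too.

Round 1 — (2), (3), (5), (7), (10), (12), derive cond_1, cond_2, packed, notify_customer, address_valid, hazmat_flag.
Round 2 — (1), (4), derive carrier_assigned, shipped.
Round 3 — (11), (14), derive oversize_item, labeled.
Round 4 — (9), derive backorder.
Closure: {address_valid, backorder, carrier_assigned, cond_1, cond_2, fragile_item, hazmat_flag, insured, labeled, manifest_closed, notify_customer, oversize_item, packed, payment_cleared, pick_ticket, restock_request, route_local, shipped, split_shipment} — 19 facts.

19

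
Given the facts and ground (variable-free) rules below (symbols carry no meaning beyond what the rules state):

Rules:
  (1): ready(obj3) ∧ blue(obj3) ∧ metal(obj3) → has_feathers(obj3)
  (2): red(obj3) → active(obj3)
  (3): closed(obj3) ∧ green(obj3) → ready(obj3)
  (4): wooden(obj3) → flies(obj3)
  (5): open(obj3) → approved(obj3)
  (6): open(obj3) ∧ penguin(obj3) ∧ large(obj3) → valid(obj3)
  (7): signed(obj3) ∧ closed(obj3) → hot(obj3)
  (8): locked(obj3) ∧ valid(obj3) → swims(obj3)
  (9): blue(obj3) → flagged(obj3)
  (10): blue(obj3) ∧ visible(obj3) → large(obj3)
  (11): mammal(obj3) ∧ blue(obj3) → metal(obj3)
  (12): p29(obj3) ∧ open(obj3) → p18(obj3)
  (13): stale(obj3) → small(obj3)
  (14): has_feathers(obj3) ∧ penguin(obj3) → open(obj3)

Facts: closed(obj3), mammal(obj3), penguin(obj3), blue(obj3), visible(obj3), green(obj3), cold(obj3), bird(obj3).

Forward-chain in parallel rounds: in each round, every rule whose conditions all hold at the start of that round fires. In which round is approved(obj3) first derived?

Round 1: (3) [closed(obj3) ∧ green(obj3) → ready(obj3)]; (9) [blue(obj3) → flagged(obj3)]; (10) [blue(obj3) ∧ visible(obj3) → large(obj3)]; (11) [mammal(obj3) ∧ blue(obj3) → metal(obj3)]. Adds ready(obj3), flagged(obj3), large(obj3), metal(obj3).
Round 2: (1) [ready(obj3) ∧ blue(obj3) ∧ metal(obj3) → has_feathers(obj3)]. Adds has_feathers(obj3).
Round 3: (14) [has_feathers(obj3) ∧ penguin(obj3) → open(obj3)]. Adds open(obj3).
Round 4: (5) [open(obj3) → approved(obj3)]; (6) [open(obj3) ∧ penguin(obj3) ∧ large(obj3) → valid(obj3)]. Adds approved(obj3), valid(obj3).
approved(obj3) first appears in round 4.

4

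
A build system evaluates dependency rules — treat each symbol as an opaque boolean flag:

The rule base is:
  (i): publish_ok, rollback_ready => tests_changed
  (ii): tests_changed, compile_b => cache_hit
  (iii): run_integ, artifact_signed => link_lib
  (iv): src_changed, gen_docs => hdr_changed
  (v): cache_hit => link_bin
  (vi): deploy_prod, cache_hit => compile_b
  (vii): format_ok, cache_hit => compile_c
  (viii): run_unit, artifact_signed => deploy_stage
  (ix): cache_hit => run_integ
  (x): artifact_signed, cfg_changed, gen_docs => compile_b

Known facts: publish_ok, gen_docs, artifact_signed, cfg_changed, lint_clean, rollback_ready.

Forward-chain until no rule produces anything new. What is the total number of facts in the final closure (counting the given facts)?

12

Round 1 fires (i), (x), giving tests_changed, compile_b.
Round 2 fires (ii), giving cache_hit.
Round 3 fires (v), (ix), giving link_bin, run_integ.
Round 4 fires (iii), giving link_lib.
Closure: {artifact_signed, cache_hit, cfg_changed, compile_b, gen_docs, link_bin, link_lib, lint_clean, publish_ok, rollback_ready, run_integ, tests_changed} — 12 facts.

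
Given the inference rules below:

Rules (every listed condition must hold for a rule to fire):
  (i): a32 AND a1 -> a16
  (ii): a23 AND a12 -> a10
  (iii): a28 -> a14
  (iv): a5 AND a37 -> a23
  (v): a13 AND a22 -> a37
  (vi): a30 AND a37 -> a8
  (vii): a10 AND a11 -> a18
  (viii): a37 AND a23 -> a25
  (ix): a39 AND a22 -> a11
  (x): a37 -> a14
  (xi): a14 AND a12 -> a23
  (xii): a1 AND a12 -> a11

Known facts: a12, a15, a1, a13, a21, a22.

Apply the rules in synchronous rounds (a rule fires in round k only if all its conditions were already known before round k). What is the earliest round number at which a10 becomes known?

4

[1] (v) [a13 AND a22 -> a37]; (xii) [a1 AND a12 -> a11]. ⇒ new: a37, a11.
[2] (x) [a37 -> a14]. ⇒ new: a14.
[3] (xi) [a14 AND a12 -> a23]. ⇒ new: a23.
[4] (ii) [a23 AND a12 -> a10]; (viii) [a37 AND a23 -> a25]. ⇒ new: a10, a25.
a10 first appears in round 4.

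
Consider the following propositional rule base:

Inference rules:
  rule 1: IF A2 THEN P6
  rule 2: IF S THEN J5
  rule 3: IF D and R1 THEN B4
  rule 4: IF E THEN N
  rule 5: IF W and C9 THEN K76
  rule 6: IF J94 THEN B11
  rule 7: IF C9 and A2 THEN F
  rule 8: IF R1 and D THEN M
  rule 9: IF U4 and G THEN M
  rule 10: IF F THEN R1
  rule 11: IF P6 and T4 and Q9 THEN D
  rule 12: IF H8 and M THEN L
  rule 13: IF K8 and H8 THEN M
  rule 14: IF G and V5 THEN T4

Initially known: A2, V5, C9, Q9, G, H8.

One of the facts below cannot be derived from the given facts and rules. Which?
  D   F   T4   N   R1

N

Round 1: rule 1 [IF A2 THEN P6]; rule 7 [IF C9 and A2 THEN F]; rule 14 [IF G and V5 THEN T4]. New: P6, F, T4.
Round 2: rule 10 [IF F THEN R1]; rule 11 [IF P6 and T4 and Q9 THEN D]. New: R1, D.
Round 3: rule 3 [IF D and R1 THEN B4]; rule 8 [IF R1 and D THEN M]. New: B4, M.
Round 4: rule 12 [IF H8 and M THEN L]. New: L.
Derived: D (round 2), R1 (round 2), T4 (round 1), F (round 1). N never appears in any round.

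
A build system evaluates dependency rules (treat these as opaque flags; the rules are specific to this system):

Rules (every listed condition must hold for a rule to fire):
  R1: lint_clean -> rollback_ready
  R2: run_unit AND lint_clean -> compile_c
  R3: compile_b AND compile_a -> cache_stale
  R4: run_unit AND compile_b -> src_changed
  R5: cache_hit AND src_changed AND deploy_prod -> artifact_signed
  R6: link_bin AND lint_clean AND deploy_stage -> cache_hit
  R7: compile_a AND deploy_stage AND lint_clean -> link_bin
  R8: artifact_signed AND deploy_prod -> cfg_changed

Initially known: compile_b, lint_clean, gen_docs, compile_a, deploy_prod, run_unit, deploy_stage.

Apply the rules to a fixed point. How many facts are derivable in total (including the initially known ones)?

15

[1] R1 [lint_clean -> rollback_ready]; R2 [run_unit AND lint_clean -> compile_c]; R3 [compile_b AND compile_a -> cache_stale]; R4 [run_unit AND compile_b -> src_changed]; R7 [compile_a AND deploy_stage AND lint_clean -> link_bin]. ⇒ new: rollback_ready, compile_c, cache_stale, src_changed, link_bin.
[2] R6 [link_bin AND lint_clean AND deploy_stage -> cache_hit]. ⇒ new: cache_hit.
[3] R5 [cache_hit AND src_changed AND deploy_prod -> artifact_signed]. ⇒ new: artifact_signed.
[4] R8 [artifact_signed AND deploy_prod -> cfg_changed]. ⇒ new: cfg_changed.
Closure: {artifact_signed, cache_hit, cache_stale, cfg_changed, compile_a, compile_b, compile_c, deploy_prod, deploy_stage, gen_docs, link_bin, lint_clean, rollback_ready, run_unit, src_changed} — 15 facts.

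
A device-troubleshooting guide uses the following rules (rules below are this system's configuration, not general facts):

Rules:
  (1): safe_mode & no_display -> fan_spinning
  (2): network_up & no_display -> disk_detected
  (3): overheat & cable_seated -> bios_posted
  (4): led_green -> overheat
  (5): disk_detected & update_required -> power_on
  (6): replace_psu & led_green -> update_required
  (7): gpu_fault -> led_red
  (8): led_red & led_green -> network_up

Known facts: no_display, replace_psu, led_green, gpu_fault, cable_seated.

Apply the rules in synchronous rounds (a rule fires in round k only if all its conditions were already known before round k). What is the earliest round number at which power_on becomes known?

Round 1 fires (4), (6), (7), giving overheat, update_required, led_red.
Round 2 fires (3), (8), giving bios_posted, network_up.
Round 3 fires (2), giving disk_detected.
Round 4 fires (5), giving power_on.
power_on first appears in round 4.

4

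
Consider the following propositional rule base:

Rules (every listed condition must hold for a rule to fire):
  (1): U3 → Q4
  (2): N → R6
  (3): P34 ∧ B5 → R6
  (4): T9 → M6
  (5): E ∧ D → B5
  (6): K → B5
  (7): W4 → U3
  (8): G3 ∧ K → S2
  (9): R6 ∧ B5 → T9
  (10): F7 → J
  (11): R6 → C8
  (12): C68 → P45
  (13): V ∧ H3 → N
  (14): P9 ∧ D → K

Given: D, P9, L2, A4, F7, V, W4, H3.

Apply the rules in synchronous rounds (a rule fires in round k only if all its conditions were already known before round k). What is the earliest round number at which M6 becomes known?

4

Round 1 — (7), (10), (13), (14), derive U3, J, N, K.
Round 2 — (1), (2), (6), derive Q4, R6, B5.
Round 3 — (9), (11), derive T9, C8.
Round 4 — (4), derive M6.
M6 first appears in round 4.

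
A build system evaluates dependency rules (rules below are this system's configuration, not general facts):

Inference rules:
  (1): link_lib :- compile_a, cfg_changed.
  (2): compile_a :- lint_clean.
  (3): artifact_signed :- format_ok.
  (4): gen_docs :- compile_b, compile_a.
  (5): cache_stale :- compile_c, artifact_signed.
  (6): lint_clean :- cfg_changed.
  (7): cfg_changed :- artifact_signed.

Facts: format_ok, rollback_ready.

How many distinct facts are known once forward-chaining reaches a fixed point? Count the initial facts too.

7

Round 1: (3) [artifact_signed :- format_ok.]. Adds artifact_signed.
Round 2: (7) [cfg_changed :- artifact_signed.]. Adds cfg_changed.
Round 3: (6) [lint_clean :- cfg_changed.]. Adds lint_clean.
Round 4: (2) [compile_a :- lint_clean.]. Adds compile_a.
Round 5: (1) [link_lib :- compile_a, cfg_changed.]. Adds link_lib.
Closure: {artifact_signed, cfg_changed, compile_a, format_ok, link_lib, lint_clean, rollback_ready} — 7 facts.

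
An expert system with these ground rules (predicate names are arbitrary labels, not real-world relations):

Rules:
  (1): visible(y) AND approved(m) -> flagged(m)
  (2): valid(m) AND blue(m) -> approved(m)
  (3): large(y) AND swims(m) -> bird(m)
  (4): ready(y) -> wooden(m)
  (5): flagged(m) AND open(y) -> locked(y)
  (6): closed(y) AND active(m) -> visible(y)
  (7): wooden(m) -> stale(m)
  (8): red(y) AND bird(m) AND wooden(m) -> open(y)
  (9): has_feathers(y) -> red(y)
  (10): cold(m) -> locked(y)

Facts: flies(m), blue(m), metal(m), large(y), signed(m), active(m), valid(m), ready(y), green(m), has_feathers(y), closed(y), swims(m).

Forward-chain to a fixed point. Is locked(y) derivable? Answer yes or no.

yes

Round 1 fires (2), (3), (4), (6), (9), giving approved(m), bird(m), wooden(m), visible(y), red(y).
Round 2 fires (1), (7), (8), giving flagged(m), stale(m), open(y).
Round 3 fires (5), giving locked(y).
locked(y) appears in round 3, so it is derivable.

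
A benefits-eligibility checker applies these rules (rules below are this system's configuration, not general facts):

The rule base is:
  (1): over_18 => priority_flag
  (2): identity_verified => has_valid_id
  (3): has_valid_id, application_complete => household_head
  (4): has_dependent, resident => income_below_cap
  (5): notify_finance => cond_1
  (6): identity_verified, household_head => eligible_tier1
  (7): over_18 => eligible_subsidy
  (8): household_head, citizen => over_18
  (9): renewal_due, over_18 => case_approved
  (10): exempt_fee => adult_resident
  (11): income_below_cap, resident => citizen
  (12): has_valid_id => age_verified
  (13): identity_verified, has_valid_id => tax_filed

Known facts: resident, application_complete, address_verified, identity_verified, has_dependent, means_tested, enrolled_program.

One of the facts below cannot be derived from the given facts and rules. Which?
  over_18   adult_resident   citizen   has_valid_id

Round 1: (2) [identity_verified => has_valid_id]; (4) [has_dependent, resident => income_below_cap]. New: has_valid_id, income_below_cap.
Round 2: (3) [has_valid_id, application_complete => household_head]; (11) [income_below_cap, resident => citizen]; (12) [has_valid_id => age_verified]; (13) [identity_verified, has_valid_id => tax_filed]. New: household_head, citizen, age_verified, tax_filed.
Round 3: (6) [identity_verified, household_head => eligible_tier1]; (8) [household_head, citizen => over_18]. New: eligible_tier1, over_18.
Round 4: (1) [over_18 => priority_flag]; (7) [over_18 => eligible_subsidy]. New: priority_flag, eligible_subsidy.
Derived: over_18 (round 3), citizen (round 2), has_valid_id (round 1). adult_resident never appears in any round.

adult_resident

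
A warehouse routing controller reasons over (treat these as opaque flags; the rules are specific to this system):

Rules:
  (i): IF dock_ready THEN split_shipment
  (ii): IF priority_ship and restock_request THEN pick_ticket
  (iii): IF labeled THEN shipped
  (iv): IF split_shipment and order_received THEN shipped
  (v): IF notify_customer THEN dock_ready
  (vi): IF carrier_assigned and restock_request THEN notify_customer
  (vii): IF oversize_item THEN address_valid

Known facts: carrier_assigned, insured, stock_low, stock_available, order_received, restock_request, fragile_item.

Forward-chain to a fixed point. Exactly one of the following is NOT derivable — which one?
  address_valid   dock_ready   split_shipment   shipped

Round 1: (vi) [IF carrier_assigned and restock_request THEN notify_customer]. Adds notify_customer.
Round 2: (v) [IF notify_customer THEN dock_ready]. Adds dock_ready.
Round 3: (i) [IF dock_ready THEN split_shipment]. Adds split_shipment.
Round 4: (iv) [IF split_shipment and order_received THEN shipped]. Adds shipped.
Derived: split_shipment (round 3), dock_ready (round 2), shipped (round 4). address_valid never appears in any round.

address_valid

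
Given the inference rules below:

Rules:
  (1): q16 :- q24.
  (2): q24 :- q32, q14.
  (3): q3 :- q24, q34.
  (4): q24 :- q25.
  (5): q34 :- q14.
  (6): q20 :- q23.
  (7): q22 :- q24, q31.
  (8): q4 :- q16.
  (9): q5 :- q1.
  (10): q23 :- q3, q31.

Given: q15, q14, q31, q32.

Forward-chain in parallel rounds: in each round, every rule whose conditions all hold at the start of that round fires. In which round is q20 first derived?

Round 1 fires (2), (5), giving q24, q34.
Round 2 fires (1), (3), (7), giving q16, q3, q22.
Round 3 fires (8), (10), giving q4, q23.
Round 4 fires (6), giving q20.
q20 first appears in round 4.

4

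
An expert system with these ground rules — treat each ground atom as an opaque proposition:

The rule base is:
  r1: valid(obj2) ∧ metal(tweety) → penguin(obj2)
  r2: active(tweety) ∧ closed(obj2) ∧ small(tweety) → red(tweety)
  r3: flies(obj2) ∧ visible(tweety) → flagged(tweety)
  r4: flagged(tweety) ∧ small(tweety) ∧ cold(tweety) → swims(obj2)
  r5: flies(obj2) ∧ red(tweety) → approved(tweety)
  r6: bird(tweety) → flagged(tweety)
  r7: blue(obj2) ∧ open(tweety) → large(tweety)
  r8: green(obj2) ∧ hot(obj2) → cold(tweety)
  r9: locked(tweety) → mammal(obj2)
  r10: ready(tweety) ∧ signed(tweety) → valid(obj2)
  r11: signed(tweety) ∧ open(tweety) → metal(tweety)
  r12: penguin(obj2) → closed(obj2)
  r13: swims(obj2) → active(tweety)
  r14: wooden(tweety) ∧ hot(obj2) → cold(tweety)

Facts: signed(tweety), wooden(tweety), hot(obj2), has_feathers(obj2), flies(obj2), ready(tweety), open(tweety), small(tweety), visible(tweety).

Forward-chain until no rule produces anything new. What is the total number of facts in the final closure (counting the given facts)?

Round 1 fires r3, r10, r11, r14, giving flagged(tweety), valid(obj2), metal(tweety), cold(tweety).
Round 2 fires r1, r4, giving penguin(obj2), swims(obj2).
Round 3 fires r12, r13, giving closed(obj2), active(tweety).
Round 4 fires r2, giving red(tweety).
Round 5 fires r5, giving approved(tweety).
Closure: {active(tweety), approved(tweety), closed(obj2), cold(tweety), flagged(tweety), flies(obj2), has_feathers(obj2), hot(obj2), metal(tweety), open(tweety), penguin(obj2), ready(tweety), red(tweety), signed(tweety), small(tweety), swims(obj2), valid(obj2), visible(tweety), wooden(tweety)} — 19 facts.

19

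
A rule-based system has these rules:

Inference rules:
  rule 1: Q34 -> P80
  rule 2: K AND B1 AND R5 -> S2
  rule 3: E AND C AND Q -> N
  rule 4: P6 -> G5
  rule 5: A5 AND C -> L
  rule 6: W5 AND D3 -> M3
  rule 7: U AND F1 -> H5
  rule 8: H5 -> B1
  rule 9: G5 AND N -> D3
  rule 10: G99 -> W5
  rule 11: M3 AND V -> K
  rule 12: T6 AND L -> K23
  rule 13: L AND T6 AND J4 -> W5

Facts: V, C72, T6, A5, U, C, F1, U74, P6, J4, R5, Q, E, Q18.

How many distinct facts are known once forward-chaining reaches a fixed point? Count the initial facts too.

Round 1 — rule 3, rule 4, rule 5, rule 7, derive N, G5, L, H5.
Round 2 — rule 8, rule 9, rule 12, rule 13, derive B1, D3, K23, W5.
Round 3 — rule 6, derive M3.
Round 4 — rule 11, derive K.
Round 5 — rule 2, derive S2.
Closure: {A5, B1, C, C72, D3, E, F1, G5, H5, J4, K, K23, L, M3, N, P6, Q, Q18, R5, S2, T6, U, U74, V, W5} — 25 facts.

25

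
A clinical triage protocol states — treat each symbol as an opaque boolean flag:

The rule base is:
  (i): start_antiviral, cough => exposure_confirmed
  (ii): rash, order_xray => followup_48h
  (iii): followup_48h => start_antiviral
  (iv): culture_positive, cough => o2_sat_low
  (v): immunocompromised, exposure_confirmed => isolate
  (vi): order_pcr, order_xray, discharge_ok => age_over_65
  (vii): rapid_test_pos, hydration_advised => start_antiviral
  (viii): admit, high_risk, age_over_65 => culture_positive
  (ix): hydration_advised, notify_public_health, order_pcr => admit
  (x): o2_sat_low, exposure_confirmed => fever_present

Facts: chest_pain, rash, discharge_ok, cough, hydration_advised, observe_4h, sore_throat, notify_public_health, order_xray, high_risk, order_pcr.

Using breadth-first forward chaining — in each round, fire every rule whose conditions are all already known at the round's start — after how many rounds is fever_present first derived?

4

Round 1: (ii) [rash, order_xray => followup_48h]; (vi) [order_pcr, order_xray, discharge_ok => age_over_65]; (ix) [hydration_advised, notify_public_health, order_pcr => admit]. New: followup_48h, age_over_65, admit.
Round 2: (iii) [followup_48h => start_antiviral]; (viii) [admit, high_risk, age_over_65 => culture_positive]. New: start_antiviral, culture_positive.
Round 3: (i) [start_antiviral, cough => exposure_confirmed]; (iv) [culture_positive, cough => o2_sat_low]. New: exposure_confirmed, o2_sat_low.
Round 4: (x) [o2_sat_low, exposure_confirmed => fever_present]. New: fever_present.
fever_present first appears in round 4.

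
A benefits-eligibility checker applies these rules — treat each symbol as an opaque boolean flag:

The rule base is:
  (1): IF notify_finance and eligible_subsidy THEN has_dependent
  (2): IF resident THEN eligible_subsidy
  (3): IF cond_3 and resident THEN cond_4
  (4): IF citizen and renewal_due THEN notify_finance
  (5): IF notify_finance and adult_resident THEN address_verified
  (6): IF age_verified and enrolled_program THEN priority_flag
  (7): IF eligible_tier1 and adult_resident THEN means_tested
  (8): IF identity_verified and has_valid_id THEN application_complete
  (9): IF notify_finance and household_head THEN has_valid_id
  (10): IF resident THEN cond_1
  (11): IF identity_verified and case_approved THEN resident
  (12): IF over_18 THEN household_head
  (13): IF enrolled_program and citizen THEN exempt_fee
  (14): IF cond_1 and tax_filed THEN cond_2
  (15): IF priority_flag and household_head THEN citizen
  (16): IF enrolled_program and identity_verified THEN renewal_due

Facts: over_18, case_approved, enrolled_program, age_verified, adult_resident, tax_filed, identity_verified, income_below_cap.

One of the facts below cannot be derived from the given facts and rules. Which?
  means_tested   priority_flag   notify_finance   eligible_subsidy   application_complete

means_tested

Round 1 fires (6), (11), (12), (16), giving priority_flag, resident, household_head, renewal_due.
Round 2 fires (2), (10), (15), giving eligible_subsidy, cond_1, citizen.
Round 3 fires (4), (13), (14), giving notify_finance, exempt_fee, cond_2.
Round 4 fires (1), (5), (9), giving has_dependent, address_verified, has_valid_id.
Round 5 fires (8), giving application_complete.
Derived: notify_finance (round 3), priority_flag (round 1), eligible_subsidy (round 2), application_complete (round 5). means_tested never appears in any round.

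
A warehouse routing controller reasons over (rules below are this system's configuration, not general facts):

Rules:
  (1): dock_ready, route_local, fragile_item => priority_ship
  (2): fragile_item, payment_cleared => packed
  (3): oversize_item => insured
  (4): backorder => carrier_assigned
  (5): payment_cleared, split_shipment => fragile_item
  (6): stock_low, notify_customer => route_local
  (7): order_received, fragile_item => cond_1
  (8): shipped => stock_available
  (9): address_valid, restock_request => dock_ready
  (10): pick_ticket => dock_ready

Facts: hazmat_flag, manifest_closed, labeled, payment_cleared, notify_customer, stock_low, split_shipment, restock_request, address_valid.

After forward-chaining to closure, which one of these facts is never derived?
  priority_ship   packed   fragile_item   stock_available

Round 1: (5) [payment_cleared, split_shipment => fragile_item]; (6) [stock_low, notify_customer => route_local]; (9) [address_valid, restock_request => dock_ready]. New: fragile_item, route_local, dock_ready.
Round 2: (1) [dock_ready, route_local, fragile_item => priority_ship]; (2) [fragile_item, payment_cleared => packed]. New: priority_ship, packed.
Derived: packed (round 2), fragile_item (round 1), priority_ship (round 2). stock_available never appears in any round.

stock_available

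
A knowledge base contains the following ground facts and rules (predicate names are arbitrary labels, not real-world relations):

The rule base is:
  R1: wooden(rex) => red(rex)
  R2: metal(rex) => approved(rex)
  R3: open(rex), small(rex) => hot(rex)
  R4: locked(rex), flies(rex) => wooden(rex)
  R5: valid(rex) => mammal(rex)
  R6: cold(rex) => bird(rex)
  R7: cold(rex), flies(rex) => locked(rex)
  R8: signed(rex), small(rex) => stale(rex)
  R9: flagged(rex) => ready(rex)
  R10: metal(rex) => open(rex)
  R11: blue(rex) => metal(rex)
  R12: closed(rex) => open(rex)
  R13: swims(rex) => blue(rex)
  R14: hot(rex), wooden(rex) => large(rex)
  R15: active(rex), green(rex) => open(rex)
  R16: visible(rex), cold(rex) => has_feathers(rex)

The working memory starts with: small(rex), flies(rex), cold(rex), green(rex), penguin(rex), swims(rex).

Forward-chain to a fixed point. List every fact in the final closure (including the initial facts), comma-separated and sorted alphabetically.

Round 1: R6 [cold(rex) => bird(rex)]; R7 [cold(rex), flies(rex) => locked(rex)]; R13 [swims(rex) => blue(rex)]. Adds bird(rex), locked(rex), blue(rex).
Round 2: R4 [locked(rex), flies(rex) => wooden(rex)]; R11 [blue(rex) => metal(rex)]. Adds wooden(rex), metal(rex).
Round 3: R1 [wooden(rex) => red(rex)]; R2 [metal(rex) => approved(rex)]; R10 [metal(rex) => open(rex)]. Adds red(rex), approved(rex), open(rex).
Round 4: R3 [open(rex), small(rex) => hot(rex)]. Adds hot(rex).
Round 5: R14 [hot(rex), wooden(rex) => large(rex)]. Adds large(rex).

approved(rex), bird(rex), blue(rex), cold(rex), flies(rex), green(rex), hot(rex), large(rex), locked(rex), metal(rex), open(rex), penguin(rex), red(rex), small(rex), swims(rex), wooden(rex)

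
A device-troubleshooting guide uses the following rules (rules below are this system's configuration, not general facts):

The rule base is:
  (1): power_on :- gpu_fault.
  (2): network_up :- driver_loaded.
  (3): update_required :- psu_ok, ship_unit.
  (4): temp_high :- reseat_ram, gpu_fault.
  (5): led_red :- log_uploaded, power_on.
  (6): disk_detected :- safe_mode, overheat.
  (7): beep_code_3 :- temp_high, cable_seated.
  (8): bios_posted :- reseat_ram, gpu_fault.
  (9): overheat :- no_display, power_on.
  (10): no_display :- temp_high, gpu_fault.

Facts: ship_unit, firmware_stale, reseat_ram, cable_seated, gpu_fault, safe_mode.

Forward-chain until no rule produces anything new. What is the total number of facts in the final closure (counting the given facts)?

Round 1: (1) [power_on :- gpu_fault.]; (4) [temp_high :- reseat_ram, gpu_fault.]; (8) [bios_posted :- reseat_ram, gpu_fault.]. Adds power_on, temp_high, bios_posted.
Round 2: (7) [beep_code_3 :- temp_high, cable_seated.]; (10) [no_display :- temp_high, gpu_fault.]. Adds beep_code_3, no_display.
Round 3: (9) [overheat :- no_display, power_on.]. Adds overheat.
Round 4: (6) [disk_detected :- safe_mode, overheat.]. Adds disk_detected.
Closure: {beep_code_3, bios_posted, cable_seated, disk_detected, firmware_stale, gpu_fault, no_display, overheat, power_on, reseat_ram, safe_mode, ship_unit, temp_high} — 13 facts.

13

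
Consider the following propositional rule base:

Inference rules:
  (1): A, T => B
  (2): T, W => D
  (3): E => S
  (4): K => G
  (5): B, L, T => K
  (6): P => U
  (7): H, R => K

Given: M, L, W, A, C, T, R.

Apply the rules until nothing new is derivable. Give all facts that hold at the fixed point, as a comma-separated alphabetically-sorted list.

A, B, C, D, G, K, L, M, R, T, W

Round 1: (1) [A, T => B]; (2) [T, W => D]. New: B, D.
Round 2: (5) [B, L, T => K]. New: K.
Round 3: (4) [K => G]. New: G.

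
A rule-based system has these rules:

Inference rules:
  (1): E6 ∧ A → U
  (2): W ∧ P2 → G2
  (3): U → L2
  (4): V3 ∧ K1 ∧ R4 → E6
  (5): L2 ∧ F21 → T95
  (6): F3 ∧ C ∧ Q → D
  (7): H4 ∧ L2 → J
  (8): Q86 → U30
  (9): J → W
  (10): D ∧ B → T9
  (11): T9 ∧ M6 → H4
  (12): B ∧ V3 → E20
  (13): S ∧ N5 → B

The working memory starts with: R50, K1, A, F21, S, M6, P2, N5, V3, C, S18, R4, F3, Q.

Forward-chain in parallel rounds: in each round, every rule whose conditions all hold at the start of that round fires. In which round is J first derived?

4

Round 1: (4) [V3 ∧ K1 ∧ R4 → E6]; (6) [F3 ∧ C ∧ Q → D]; (13) [S ∧ N5 → B]. New: E6, D, B.
Round 2: (1) [E6 ∧ A → U]; (10) [D ∧ B → T9]; (12) [B ∧ V3 → E20]. New: U, T9, E20.
Round 3: (3) [U → L2]; (11) [T9 ∧ M6 → H4]. New: L2, H4.
Round 4: (5) [L2 ∧ F21 → T95]; (7) [H4 ∧ L2 → J]. New: T95, J.
J first appears in round 4.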